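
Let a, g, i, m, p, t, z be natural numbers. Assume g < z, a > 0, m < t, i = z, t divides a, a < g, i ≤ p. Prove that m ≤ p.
Since t divides a and a > 0, t ≤ a. m < t, so m < a. a < g, so m < g. g < z, so m < z. i = z and i ≤ p, hence z ≤ p. From m < z, m < p. Then m ≤ p.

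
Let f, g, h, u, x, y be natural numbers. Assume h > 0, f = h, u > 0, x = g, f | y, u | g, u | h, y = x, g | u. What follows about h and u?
h = u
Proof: Because g | u and u | g, g = u. Since y = x and x = g, y = g. f = h and f | y, therefore h | y. y = g, so h | g. g = u, so h | u. From u > 0, h ≤ u. u | h and h > 0, thus u ≤ h. Since h ≤ u, h = u.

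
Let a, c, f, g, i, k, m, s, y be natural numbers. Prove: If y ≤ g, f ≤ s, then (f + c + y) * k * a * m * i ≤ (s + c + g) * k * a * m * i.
Because f ≤ s, f + c ≤ s + c. Since y ≤ g, f + c + y ≤ s + c + g. Then (f + c + y) * k ≤ (s + c + g) * k. Then (f + c + y) * k * a ≤ (s + c + g) * k * a. Then (f + c + y) * k * a * m ≤ (s + c + g) * k * a * m. Then (f + c + y) * k * a * m * i ≤ (s + c + g) * k * a * m * i.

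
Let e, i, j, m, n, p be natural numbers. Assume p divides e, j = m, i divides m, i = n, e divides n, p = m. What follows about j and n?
j = n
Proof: Because p divides e and e divides n, p divides n. Since p = m, m divides n. From i = n and i divides m, n divides m. Since m divides n, m = n. Since j = m, j = n.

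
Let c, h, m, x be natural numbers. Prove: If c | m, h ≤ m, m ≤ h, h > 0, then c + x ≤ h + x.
Because m ≤ h and h ≤ m, m = h. Since c | m, c | h. h > 0, so c ≤ h. Then c + x ≤ h + x.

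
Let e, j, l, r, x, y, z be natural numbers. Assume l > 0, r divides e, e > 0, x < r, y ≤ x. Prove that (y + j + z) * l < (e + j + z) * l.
y ≤ x and x < r, therefore y < r. From r divides e and e > 0, r ≤ e. Since y < r, y < e. Then y + j < e + j. Then y + j + z < e + j + z. Combining with l > 0, by multiplying by a positive, (y + j + z) * l < (e + j + z) * l.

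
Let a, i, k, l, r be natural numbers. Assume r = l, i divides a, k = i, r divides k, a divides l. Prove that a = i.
From r = l and r divides k, l divides k. Since k = i, l divides i. a divides l, so a divides i. i divides a, so a = i.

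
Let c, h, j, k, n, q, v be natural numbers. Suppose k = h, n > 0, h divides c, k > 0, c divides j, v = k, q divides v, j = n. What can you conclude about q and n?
q ≤ n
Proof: Since v = k and q divides v, q divides k. k > 0, so q ≤ k. Since k = h, q ≤ h. j = n and c divides j, therefore c divides n. Since h divides c, h divides n. n > 0, so h ≤ n. q ≤ h, so q ≤ n.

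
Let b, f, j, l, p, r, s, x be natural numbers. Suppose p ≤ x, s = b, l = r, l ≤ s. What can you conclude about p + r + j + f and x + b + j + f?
p + r + j + f ≤ x + b + j + f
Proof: From l = r and l ≤ s, r ≤ s. s = b, so r ≤ b. Since p ≤ x, p + r ≤ x + b. Then p + r + j ≤ x + b + j. Then p + r + j + f ≤ x + b + j + f.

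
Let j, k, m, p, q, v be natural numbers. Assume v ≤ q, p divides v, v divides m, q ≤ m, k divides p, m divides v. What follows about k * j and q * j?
k * j divides q * j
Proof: Since m divides v and v divides m, m = v. Since q ≤ m, q ≤ v. Since v ≤ q, v = q. k divides p and p divides v, hence k divides v. Since v = q, k divides q. Then k * j divides q * j.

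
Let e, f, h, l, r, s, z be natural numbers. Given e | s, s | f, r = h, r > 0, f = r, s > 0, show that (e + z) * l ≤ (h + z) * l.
Because e | s and s > 0, e ≤ s. f = r and s | f, thus s | r. Since r > 0, s ≤ r. Since r = h, s ≤ h. Since e ≤ s, e ≤ h. Then e + z ≤ h + z. Then (e + z) * l ≤ (h + z) * l.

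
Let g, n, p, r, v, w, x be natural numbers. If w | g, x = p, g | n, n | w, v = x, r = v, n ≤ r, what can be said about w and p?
w ≤ p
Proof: From r = v and v = x, r = x. Since x = p, r = p. w | g and g | n, thus w | n. Since n | w, n = w. Since n ≤ r, w ≤ r. r = p, so w ≤ p.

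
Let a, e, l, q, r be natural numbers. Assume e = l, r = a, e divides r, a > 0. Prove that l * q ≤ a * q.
r = a and e divides r, therefore e divides a. e = l, so l divides a. Since a > 0, l ≤ a. By multiplying by a non-negative, l * q ≤ a * q.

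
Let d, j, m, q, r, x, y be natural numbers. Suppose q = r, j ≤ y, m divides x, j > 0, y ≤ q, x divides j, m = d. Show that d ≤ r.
Because m divides x and x divides j, m divides j. m = d, so d divides j. Since j > 0, d ≤ j. j ≤ y, so d ≤ y. From q = r and y ≤ q, y ≤ r. d ≤ y, so d ≤ r.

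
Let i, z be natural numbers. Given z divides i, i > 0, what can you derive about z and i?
z ≤ i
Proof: z divides i and i > 0. By divisors are at most what they divide, z ≤ i.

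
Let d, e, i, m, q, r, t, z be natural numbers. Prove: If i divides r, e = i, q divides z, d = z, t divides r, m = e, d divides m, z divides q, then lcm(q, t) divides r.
z divides q and q divides z, so z = q. d = z, so d = q. m = e and e = i, hence m = i. Since d divides m, d divides i. Since i divides r, d divides r. Since d = q, q divides r. Since t divides r, lcm(q, t) divides r.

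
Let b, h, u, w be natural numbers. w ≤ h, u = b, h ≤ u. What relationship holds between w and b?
w ≤ b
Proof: Because u = b and h ≤ u, h ≤ b. Because w ≤ h, w ≤ b.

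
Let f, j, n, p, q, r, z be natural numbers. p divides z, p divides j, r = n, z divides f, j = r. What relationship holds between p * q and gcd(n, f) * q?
p * q divides gcd(n, f) * q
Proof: j = r and p divides j, so p divides r. Since r = n, p divides n. Since p divides z and z divides f, p divides f. p divides n, so p divides gcd(n, f). Then p * q divides gcd(n, f) * q.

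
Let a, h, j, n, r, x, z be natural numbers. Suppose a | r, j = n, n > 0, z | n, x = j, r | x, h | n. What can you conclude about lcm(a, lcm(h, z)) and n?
lcm(a, lcm(h, z)) ≤ n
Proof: x = j and r | x, hence r | j. Since a | r, a | j. Since j = n, a | n. Because h | n and z | n, lcm(h, z) | n. a | n, so lcm(a, lcm(h, z)) | n. Since n > 0, lcm(a, lcm(h, z)) ≤ n.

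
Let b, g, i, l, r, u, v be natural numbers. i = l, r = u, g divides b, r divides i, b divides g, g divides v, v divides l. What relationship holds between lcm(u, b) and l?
lcm(u, b) divides l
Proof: Because r = u and r divides i, u divides i. Since i = l, u divides l. g divides b and b divides g, so g = b. g divides v and v divides l, hence g divides l. Since g = b, b divides l. From u divides l, lcm(u, b) divides l.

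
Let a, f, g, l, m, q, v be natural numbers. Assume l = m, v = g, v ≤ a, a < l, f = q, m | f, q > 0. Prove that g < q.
Since v ≤ a and a < l, v < l. v = g, so g < l. Since l = m, g < m. f = q and m | f, hence m | q. q > 0, so m ≤ q. Since g < m, g < q.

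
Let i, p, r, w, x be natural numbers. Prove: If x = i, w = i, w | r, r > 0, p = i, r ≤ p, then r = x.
w = i and w | r, thus i | r. r > 0, so i ≤ r. Because p = i and r ≤ p, r ≤ i. Since i ≤ r, i = r. x = i, so x = r. Then r = x.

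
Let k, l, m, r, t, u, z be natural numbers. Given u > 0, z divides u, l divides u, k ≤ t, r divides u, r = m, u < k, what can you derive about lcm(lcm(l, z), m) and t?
lcm(lcm(l, z), m) < t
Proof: From l divides u and z divides u, lcm(l, z) divides u. Because r = m and r divides u, m divides u. lcm(l, z) divides u, so lcm(lcm(l, z), m) divides u. From u > 0, lcm(lcm(l, z), m) ≤ u. Because u < k and k ≤ t, u < t. Since lcm(lcm(l, z), m) ≤ u, lcm(lcm(l, z), m) < t.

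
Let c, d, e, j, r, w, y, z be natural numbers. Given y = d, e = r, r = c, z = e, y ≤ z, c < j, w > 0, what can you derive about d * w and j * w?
d * w < j * w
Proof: e = r and r = c, thus e = c. z = e and y ≤ z, therefore y ≤ e. e = c, so y ≤ c. Because c < j, y < j. y = d, so d < j. Because w > 0, by multiplying by a positive, d * w < j * w.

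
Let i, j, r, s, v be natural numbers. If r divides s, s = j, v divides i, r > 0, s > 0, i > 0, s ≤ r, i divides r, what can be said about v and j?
v ≤ j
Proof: From r divides s and s > 0, r ≤ s. s ≤ r, so r = s. s = j, so r = j. v divides i and i > 0, so v ≤ i. i divides r and r > 0, so i ≤ r. v ≤ i, so v ≤ r. r = j, so v ≤ j.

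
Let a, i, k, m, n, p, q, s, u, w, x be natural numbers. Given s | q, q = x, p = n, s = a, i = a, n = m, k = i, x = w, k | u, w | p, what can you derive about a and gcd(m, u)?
a | gcd(m, u)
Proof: p = n and n = m, therefore p = m. q = x and s | q, so s | x. x = w, so s | w. Since w | p, s | p. Since p = m, s | m. Because s = a, a | m. k = i and i = a, so k = a. Since k | u, a | u. a | m, so a | gcd(m, u).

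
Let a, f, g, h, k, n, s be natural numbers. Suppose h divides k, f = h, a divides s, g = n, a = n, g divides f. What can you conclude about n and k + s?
n divides k + s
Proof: g = n and g divides f, thus n divides f. Since f = h, n divides h. h divides k, so n divides k. a = n and a divides s, thus n divides s. Because n divides k, n divides k + s.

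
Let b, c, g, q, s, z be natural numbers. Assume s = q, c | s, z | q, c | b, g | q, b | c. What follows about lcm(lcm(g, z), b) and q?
lcm(lcm(g, z), b) | q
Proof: g | q and z | q, therefore lcm(g, z) | q. c | b and b | c, so c = b. s = q and c | s, hence c | q. c = b, so b | q. Because lcm(g, z) | q, lcm(lcm(g, z), b) | q.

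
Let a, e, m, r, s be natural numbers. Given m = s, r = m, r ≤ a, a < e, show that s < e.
Because r = m and m = s, r = s. Since r ≤ a, s ≤ a. From a < e, s < e.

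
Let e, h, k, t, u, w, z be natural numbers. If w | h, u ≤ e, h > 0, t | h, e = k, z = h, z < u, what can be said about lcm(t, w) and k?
lcm(t, w) < k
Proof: From t | h and w | h, lcm(t, w) | h. h > 0, so lcm(t, w) ≤ h. z = h and z < u, hence h < u. From e = k and u ≤ e, u ≤ k. h < u, so h < k. lcm(t, w) ≤ h, so lcm(t, w) < k.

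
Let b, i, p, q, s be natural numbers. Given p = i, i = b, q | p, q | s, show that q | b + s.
Because p = i and i = b, p = b. Because q | p, q | b. Since q | s, q | b + s.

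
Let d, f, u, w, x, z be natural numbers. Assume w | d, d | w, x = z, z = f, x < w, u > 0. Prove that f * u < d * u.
Since w | d and d | w, w = d. From x = z and z = f, x = f. Because x < w, f < w. w = d, so f < d. u > 0, so f * u < d * u.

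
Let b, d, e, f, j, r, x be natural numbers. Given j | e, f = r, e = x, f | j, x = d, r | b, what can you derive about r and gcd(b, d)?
r | gcd(b, d)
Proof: e = x and x = d, therefore e = d. f = r and f | j, thus r | j. Since j | e, r | e. e = d, so r | d. Since r | b, r | gcd(b, d).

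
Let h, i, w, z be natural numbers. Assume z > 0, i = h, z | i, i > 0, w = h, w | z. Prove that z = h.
z | i and i > 0, hence z ≤ i. i = h, so z ≤ h. w = h and w | z, so h | z. z > 0, so h ≤ z. From z ≤ h, z = h.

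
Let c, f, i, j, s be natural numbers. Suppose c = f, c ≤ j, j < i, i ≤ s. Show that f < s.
c = f and c ≤ j, hence f ≤ j. From j < i, f < i. Since i ≤ s, f < s.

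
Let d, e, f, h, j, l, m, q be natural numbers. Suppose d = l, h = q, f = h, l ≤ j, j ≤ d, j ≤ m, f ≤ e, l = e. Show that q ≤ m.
f = h and h = q, therefore f = q. Since f ≤ e, q ≤ e. From d = l and j ≤ d, j ≤ l. Since l ≤ j, j = l. l = e, so j = e. Because j ≤ m, e ≤ m. Since q ≤ e, q ≤ m.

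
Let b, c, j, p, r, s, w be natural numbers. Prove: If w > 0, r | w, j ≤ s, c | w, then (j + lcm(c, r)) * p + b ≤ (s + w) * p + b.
Since c | w and r | w, lcm(c, r) | w. w > 0, so lcm(c, r) ≤ w. j ≤ s, so j + lcm(c, r) ≤ s + w. Then (j + lcm(c, r)) * p ≤ (s + w) * p. Then (j + lcm(c, r)) * p + b ≤ (s + w) * p + b.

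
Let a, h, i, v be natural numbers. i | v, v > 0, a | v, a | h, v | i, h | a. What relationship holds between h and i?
h ≤ i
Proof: v | i and i | v, hence v = i. Because a | h and h | a, a = h. a | v, so h | v. Since v > 0, h ≤ v. v = i, so h ≤ i.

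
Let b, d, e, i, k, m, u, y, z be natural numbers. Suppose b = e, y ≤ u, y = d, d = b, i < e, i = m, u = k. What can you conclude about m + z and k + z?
m + z < k + z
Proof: i = m and i < e, so m < e. y = d and d = b, hence y = b. Since b = e, y = e. From u = k and y ≤ u, y ≤ k. y = e, so e ≤ k. m < e, so m < k. Then m + z < k + z.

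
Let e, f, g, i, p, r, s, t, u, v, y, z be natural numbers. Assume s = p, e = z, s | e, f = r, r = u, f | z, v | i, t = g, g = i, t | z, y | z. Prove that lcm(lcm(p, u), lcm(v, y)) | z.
e = z and s | e, thus s | z. Since s = p, p | z. Because f = r and r = u, f = u. Since f | z, u | z. Since p | z, lcm(p, u) | z. t = g and g = i, thus t = i. t | z, so i | z. v | i, so v | z. Since y | z, lcm(v, y) | z. lcm(p, u) | z, so lcm(lcm(p, u), lcm(v, y)) | z.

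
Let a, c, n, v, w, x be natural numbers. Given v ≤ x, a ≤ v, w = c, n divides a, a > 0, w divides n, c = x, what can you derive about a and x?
a = x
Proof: From a ≤ v and v ≤ x, a ≤ x. w = c and c = x, thus w = x. w divides n and n divides a, so w divides a. w = x, so x divides a. Since a > 0, x ≤ a. a ≤ x, so a = x.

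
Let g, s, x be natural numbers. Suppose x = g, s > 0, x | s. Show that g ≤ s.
x = g and x | s, therefore g | s. Since s > 0, g ≤ s.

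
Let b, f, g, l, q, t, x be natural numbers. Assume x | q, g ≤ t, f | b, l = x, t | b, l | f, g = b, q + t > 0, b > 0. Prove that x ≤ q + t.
Since g = b and g ≤ t, b ≤ t. Because t | b and b > 0, t ≤ b. Since b ≤ t, b = t. f | b, so f | t. l | f, so l | t. From l = x, x | t. Since x | q, x | q + t. q + t > 0, so x ≤ q + t.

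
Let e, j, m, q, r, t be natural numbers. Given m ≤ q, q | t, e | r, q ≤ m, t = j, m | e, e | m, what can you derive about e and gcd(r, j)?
e | gcd(r, j)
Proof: q ≤ m and m ≤ q, therefore q = m. m | e and e | m, thus m = e. Since q = m, q = e. t = j and q | t, thus q | j. From q = e, e | j. Since e | r, e | gcd(r, j).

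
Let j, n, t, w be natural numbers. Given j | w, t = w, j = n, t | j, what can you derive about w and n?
w = n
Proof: t = w and t | j, so w | j. j | w, so w = j. j = n, so w = n.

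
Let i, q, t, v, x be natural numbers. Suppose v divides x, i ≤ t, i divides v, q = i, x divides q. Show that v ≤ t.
q = i and x divides q, so x divides i. Since v divides x, v divides i. Since i divides v, i = v. Since i ≤ t, v ≤ t.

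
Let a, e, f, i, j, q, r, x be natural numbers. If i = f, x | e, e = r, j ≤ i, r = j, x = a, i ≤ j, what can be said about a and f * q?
a | f * q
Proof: From e = r and r = j, e = j. From j ≤ i and i ≤ j, j = i. Since e = j, e = i. Since x | e, x | i. i = f, so x | f. Since x = a, a | f. Then a | f * q.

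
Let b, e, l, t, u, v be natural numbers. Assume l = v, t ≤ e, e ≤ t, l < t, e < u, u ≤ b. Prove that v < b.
t ≤ e and e ≤ t, therefore t = e. Because l < t, l < e. Because l = v, v < e. e < u and u ≤ b, so e < b. Since v < e, v < b.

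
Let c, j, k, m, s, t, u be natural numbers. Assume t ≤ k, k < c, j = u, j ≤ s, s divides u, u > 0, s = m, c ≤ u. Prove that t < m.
Since j = u and j ≤ s, u ≤ s. Because s divides u and u > 0, s ≤ u. From u ≤ s, u = s. s = m, so u = m. c ≤ u, so c ≤ m. k < c, so k < m. t ≤ k, so t < m.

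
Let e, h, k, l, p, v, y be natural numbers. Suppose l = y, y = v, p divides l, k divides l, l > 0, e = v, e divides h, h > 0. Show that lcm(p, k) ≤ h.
l = y and y = v, therefore l = v. Since p divides l and k divides l, lcm(p, k) divides l. Since l > 0, lcm(p, k) ≤ l. l = v, so lcm(p, k) ≤ v. e = v and e divides h, therefore v divides h. Because h > 0, v ≤ h. Because lcm(p, k) ≤ v, lcm(p, k) ≤ h.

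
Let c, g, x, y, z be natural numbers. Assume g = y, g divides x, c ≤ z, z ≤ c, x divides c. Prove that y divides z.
c ≤ z and z ≤ c, hence c = z. x divides c, so x divides z. Since g divides x, g divides z. g = y, so y divides z.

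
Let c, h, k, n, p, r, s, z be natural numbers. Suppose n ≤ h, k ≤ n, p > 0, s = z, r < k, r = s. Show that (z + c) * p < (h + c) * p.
r = s and s = z, hence r = z. From r < k and k ≤ n, r < n. n ≤ h, so r < h. r = z, so z < h. Then z + c < h + c. Combining with p > 0, by multiplying by a positive, (z + c) * p < (h + c) * p.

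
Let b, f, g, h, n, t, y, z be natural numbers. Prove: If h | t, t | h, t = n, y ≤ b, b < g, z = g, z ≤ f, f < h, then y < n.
From h | t and t | h, h = t. Since t = n, h = n. z = g and z ≤ f, hence g ≤ f. b < g, so b < f. y ≤ b, so y < f. f < h, so y < h. h = n, so y < n.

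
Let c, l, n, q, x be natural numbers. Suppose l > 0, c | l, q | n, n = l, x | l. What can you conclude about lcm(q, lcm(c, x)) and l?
lcm(q, lcm(c, x)) ≤ l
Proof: n = l and q | n, thus q | l. c | l and x | l, therefore lcm(c, x) | l. Since q | l, lcm(q, lcm(c, x)) | l. Since l > 0, lcm(q, lcm(c, x)) ≤ l.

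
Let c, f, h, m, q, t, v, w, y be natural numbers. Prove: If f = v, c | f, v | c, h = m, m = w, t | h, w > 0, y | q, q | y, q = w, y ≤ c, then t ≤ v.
f = v and c | f, therefore c | v. Since v | c, c = v. h = m and m = w, therefore h = w. t | h, so t | w. Because w > 0, t ≤ w. From y | q and q | y, y = q. q = w, so y = w. Since y ≤ c, w ≤ c. t ≤ w, so t ≤ c. Since c = v, t ≤ v.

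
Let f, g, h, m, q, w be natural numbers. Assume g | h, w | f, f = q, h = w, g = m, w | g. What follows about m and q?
m | q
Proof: Because h = w and g | h, g | w. w | g, so w = g. g = m, so w = m. f = q and w | f, so w | q. Since w = m, m | q.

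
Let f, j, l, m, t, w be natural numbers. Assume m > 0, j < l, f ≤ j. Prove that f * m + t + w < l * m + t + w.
From f ≤ j and j < l, f < l. Since m > 0, by multiplying by a positive, f * m < l * m. Then f * m + t < l * m + t. Then f * m + t + w < l * m + t + w.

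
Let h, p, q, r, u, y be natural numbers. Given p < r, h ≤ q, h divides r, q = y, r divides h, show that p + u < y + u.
h divides r and r divides h, therefore h = r. Because q = y and h ≤ q, h ≤ y. Since h = r, r ≤ y. p < r, so p < y. Then p + u < y + u.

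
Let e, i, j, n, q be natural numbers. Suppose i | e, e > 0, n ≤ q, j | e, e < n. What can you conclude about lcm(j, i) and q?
lcm(j, i) < q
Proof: From j | e and i | e, lcm(j, i) | e. e > 0, so lcm(j, i) ≤ e. e < n, so lcm(j, i) < n. n ≤ q, so lcm(j, i) < q.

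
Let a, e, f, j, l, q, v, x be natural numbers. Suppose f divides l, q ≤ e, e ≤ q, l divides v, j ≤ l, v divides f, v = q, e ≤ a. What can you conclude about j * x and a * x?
j * x ≤ a * x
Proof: From q ≤ e and e ≤ q, q = e. v = q, so v = e. Since v divides f and f divides l, v divides l. l divides v, so l = v. j ≤ l, so j ≤ v. v = e, so j ≤ e. e ≤ a, so j ≤ a. By multiplying by a non-negative, j * x ≤ a * x.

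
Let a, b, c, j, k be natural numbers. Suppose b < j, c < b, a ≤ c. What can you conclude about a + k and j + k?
a + k < j + k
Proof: From c < b and b < j, c < j. Since a ≤ c, a < j. Then a + k < j + k.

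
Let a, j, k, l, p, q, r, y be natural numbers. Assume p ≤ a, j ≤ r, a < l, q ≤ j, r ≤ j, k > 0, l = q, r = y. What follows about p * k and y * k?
p * k < y * k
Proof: j ≤ r and r ≤ j, thus j = r. Since r = y, j = y. p ≤ a and a < l, thus p < l. Since l = q, p < q. q ≤ j, so p < j. Since j = y, p < y. Combined with k > 0, by multiplying by a positive, p * k < y * k.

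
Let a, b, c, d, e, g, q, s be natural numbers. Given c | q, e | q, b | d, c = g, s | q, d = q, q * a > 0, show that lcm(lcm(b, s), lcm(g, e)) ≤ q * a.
d = q and b | d, therefore b | q. s | q, so lcm(b, s) | q. From c = g and c | q, g | q. Because e | q, lcm(g, e) | q. lcm(b, s) | q, so lcm(lcm(b, s), lcm(g, e)) | q. Then lcm(lcm(b, s), lcm(g, e)) | q * a. q * a > 0, so lcm(lcm(b, s), lcm(g, e)) ≤ q * a.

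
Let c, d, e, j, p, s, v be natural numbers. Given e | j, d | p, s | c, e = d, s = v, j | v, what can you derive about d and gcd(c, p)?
d | gcd(c, p)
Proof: From e = d and e | j, d | j. From j | v, d | v. Because s = v and s | c, v | c. Since d | v, d | c. Since d | p, d | gcd(c, p).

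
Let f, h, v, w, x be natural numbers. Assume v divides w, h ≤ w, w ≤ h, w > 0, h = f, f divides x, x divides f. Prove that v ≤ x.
f divides x and x divides f, therefore f = x. h = f, so h = x. w ≤ h and h ≤ w, so w = h. v divides w and w > 0, thus v ≤ w. Since w = h, v ≤ h. h = x, so v ≤ x.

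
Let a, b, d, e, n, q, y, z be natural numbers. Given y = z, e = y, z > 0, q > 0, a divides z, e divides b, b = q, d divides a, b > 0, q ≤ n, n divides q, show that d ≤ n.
d divides a and a divides z, thus d divides z. Because z > 0, d ≤ z. n divides q and q > 0, thus n ≤ q. q ≤ n, so q = n. Since b = q, b = n. From e = y and y = z, e = z. e divides b, so z divides b. b > 0, so z ≤ b. b = n, so z ≤ n. d ≤ z, so d ≤ n.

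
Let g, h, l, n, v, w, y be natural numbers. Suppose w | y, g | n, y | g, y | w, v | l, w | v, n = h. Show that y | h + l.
From n = h and g | n, g | h. y | g, so y | h. w | y and y | w, so w = y. From w | v and v | l, w | l. Because w = y, y | l. Since y | h, y | h + l.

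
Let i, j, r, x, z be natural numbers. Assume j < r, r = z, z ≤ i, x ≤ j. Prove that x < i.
r = z and j < r, hence j < z. From z ≤ i, j < i. Since x ≤ j, x < i.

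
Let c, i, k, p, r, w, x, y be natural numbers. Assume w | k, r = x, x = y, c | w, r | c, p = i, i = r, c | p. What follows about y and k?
y | k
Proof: p = i and c | p, thus c | i. Because i = r, c | r. From r | c, c = r. r = x, so c = x. Because x = y, c = y. c | w and w | k, therefore c | k. Since c = y, y | k.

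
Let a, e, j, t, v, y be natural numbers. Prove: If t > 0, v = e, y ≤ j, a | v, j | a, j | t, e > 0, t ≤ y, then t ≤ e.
Since j | t and t > 0, j ≤ t. t ≤ y and y ≤ j, therefore t ≤ j. Since j ≤ t, j = t. Since v = e and a | v, a | e. Since j | a, j | e. j = t, so t | e. Since e > 0, t ≤ e.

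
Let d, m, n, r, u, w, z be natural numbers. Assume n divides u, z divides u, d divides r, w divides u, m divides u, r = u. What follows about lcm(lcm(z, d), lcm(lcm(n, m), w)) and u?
lcm(lcm(z, d), lcm(lcm(n, m), w)) divides u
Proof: Since r = u and d divides r, d divides u. Since z divides u, lcm(z, d) divides u. n divides u and m divides u, so lcm(n, m) divides u. w divides u, so lcm(lcm(n, m), w) divides u. lcm(z, d) divides u, so lcm(lcm(z, d), lcm(lcm(n, m), w)) divides u.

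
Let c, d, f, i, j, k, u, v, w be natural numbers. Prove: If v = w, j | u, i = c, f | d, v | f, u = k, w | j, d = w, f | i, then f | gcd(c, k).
i = c and f | i, hence f | c. v = w and v | f, thus w | f. Because d = w and f | d, f | w. Since w | f, w = f. u = k and j | u, thus j | k. Since w | j, w | k. Since w = f, f | k. f | c, so f | gcd(c, k).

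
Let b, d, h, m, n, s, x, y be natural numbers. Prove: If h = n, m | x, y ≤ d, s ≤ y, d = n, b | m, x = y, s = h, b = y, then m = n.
x = y and m | x, thus m | y. b = y and b | m, thus y | m. From m | y, m = y. d = n and y ≤ d, so y ≤ n. Because s = h and s ≤ y, h ≤ y. Because h = n, n ≤ y. Since y ≤ n, y = n. Since m = y, m = n.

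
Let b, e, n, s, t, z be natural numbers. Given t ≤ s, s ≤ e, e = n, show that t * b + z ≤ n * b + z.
e = n and s ≤ e, hence s ≤ n. t ≤ s, so t ≤ n. Then t * b ≤ n * b. Then t * b + z ≤ n * b + z.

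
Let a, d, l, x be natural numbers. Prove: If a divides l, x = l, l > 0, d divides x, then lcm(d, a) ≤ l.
From x = l and d divides x, d divides l. Since a divides l, lcm(d, a) divides l. Since l > 0, lcm(d, a) ≤ l.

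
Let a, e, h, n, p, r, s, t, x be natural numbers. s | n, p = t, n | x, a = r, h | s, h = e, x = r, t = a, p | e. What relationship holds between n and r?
n = r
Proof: x = r and n | x, therefore n | r. t = a and a = r, thus t = r. From p = t and p | e, t | e. t = r, so r | e. Since h = e and h | s, e | s. r | e, so r | s. s | n, so r | n. Since n | r, n = r.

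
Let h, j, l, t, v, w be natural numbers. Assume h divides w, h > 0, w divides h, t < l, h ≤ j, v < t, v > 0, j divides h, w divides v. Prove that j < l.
j divides h and h > 0, therefore j ≤ h. Since h ≤ j, h = j. w divides h and h divides w, therefore w = h. From w divides v and v > 0, w ≤ v. w = h, so h ≤ v. Since h = j, j ≤ v. Since v < t, j < t. Since t < l, j < l.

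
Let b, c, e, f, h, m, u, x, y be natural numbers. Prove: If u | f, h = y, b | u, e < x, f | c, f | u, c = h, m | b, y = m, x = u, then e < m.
c = h and h = y, hence c = y. y = m, so c = m. f | u and u | f, therefore f = u. Since f | c, u | c. Since c = m, u | m. m | b and b | u, hence m | u. u | m, so u = m. From x = u and e < x, e < u. Since u = m, e < m.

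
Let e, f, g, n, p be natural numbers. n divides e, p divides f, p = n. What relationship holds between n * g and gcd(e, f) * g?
n * g divides gcd(e, f) * g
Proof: p = n and p divides f, therefore n divides f. Since n divides e, n divides gcd(e, f). Then n * g divides gcd(e, f) * g.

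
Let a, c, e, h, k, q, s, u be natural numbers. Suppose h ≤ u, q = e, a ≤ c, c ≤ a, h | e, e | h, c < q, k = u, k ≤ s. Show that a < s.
From c ≤ a and a ≤ c, c = a. e | h and h | e, so e = h. q = e, so q = h. c < q, so c < h. h ≤ u, so c < u. Since c = a, a < u. Because k = u and k ≤ s, u ≤ s. a < u, so a < s.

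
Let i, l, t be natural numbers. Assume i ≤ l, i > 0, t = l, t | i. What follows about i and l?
i = l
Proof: t | i and i > 0, so t ≤ i. Since t = l, l ≤ i. Since i ≤ l, l = i. Then i = l.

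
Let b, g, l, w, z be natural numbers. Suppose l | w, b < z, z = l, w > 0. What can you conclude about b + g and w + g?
b + g < w + g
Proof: z = l and b < z, therefore b < l. l | w and w > 0, hence l ≤ w. From b < l, b < w. Then b + g < w + g.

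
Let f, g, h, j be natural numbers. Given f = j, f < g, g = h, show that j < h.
Since f = j and f < g, j < g. Since g = h, j < h.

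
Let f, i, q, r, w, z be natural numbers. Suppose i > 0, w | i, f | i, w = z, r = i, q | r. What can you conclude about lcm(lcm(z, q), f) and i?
lcm(lcm(z, q), f) ≤ i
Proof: w = z and w | i, therefore z | i. r = i and q | r, therefore q | i. z | i, so lcm(z, q) | i. Since f | i, lcm(lcm(z, q), f) | i. Because i > 0, lcm(lcm(z, q), f) ≤ i.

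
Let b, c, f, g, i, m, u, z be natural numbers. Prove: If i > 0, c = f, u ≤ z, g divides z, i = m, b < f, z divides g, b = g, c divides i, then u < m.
Because g divides z and z divides g, g = z. b = g and b < f, so g < f. g = z, so z < f. Since u ≤ z, u < f. c = f and c divides i, hence f divides i. Since i > 0, f ≤ i. Since u < f, u < i. i = m, so u < m.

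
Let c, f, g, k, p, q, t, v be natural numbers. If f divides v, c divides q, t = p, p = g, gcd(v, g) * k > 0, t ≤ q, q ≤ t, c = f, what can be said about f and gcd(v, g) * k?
f ≤ gcd(v, g) * k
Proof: q ≤ t and t ≤ q, so q = t. From t = p and p = g, t = g. q = t, so q = g. c = f and c divides q, therefore f divides q. Since q = g, f divides g. Since f divides v, f divides gcd(v, g). Then f divides gcd(v, g) * k. gcd(v, g) * k > 0, so f ≤ gcd(v, g) * k.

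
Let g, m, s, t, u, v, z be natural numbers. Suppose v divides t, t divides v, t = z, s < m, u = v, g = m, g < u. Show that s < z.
v divides t and t divides v, hence v = t. Since t = z, v = z. Since g = m and g < u, m < u. u = v, so m < v. s < m, so s < v. Since v = z, s < z.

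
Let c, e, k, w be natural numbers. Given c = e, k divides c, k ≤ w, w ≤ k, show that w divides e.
k ≤ w and w ≤ k, therefore k = w. k divides c, so w divides c. c = e, so w divides e.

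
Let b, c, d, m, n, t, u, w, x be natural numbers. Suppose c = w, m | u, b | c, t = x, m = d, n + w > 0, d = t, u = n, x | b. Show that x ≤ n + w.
From d = t and t = x, d = x. m = d and m | u, hence d | u. Since d = x, x | u. u = n, so x | n. x | b and b | c, so x | c. c = w, so x | w. x | n, so x | n + w. Since n + w > 0, x ≤ n + w.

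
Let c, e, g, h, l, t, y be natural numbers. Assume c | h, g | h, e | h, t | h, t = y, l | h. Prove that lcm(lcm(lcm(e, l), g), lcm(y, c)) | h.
From e | h and l | h, lcm(e, l) | h. Since g | h, lcm(lcm(e, l), g) | h. From t = y and t | h, y | h. c | h, so lcm(y, c) | h. Since lcm(lcm(e, l), g) | h, lcm(lcm(lcm(e, l), g), lcm(y, c)) | h.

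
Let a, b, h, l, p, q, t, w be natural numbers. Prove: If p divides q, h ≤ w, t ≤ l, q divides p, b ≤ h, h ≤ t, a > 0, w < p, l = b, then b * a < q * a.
p divides q and q divides p, therefore p = q. Because h ≤ t and t ≤ l, h ≤ l. Since l = b, h ≤ b. b ≤ h, so h = b. Because h ≤ w, b ≤ w. w < p, so b < p. From p = q, b < q. Since a > 0, by multiplying by a positive, b * a < q * a.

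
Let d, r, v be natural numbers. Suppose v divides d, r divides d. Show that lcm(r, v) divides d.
Because r divides d and v divides d, because lcm divides any common multiple, lcm(r, v) divides d.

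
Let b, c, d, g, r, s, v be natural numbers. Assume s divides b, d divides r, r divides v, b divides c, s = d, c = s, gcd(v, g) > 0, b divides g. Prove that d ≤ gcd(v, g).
d divides r and r divides v, therefore d divides v. c = s and b divides c, thus b divides s. s divides b, so b = s. b divides g, so s divides g. Since s = d, d divides g. Since d divides v, d divides gcd(v, g). gcd(v, g) > 0, so d ≤ gcd(v, g).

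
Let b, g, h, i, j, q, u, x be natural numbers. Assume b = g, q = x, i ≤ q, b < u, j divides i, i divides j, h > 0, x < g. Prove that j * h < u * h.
Since i divides j and j divides i, i = j. q = x and i ≤ q, thus i ≤ x. b = g and b < u, so g < u. From x < g, x < u. Since i ≤ x, i < u. From i = j, j < u. Since h > 0, by multiplying by a positive, j * h < u * h.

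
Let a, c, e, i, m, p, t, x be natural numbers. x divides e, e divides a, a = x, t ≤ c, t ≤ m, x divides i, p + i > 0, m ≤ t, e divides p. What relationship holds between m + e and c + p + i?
m + e ≤ c + p + i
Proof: t ≤ m and m ≤ t, so t = m. t ≤ c, so m ≤ c. a = x and e divides a, thus e divides x. Since x divides e, x = e. Since x divides i, e divides i. e divides p, so e divides p + i. p + i > 0, so e ≤ p + i. Since m ≤ c, m + e ≤ c + p + i.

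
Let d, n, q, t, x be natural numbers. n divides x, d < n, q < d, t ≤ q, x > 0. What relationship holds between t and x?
t < x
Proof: q < d and d < n, hence q < n. Since n divides x and x > 0, n ≤ x. Since q < n, q < x. Since t ≤ q, t < x.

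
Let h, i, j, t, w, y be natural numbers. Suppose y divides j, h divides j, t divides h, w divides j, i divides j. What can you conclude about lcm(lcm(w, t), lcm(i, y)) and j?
lcm(lcm(w, t), lcm(i, y)) divides j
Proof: t divides h and h divides j, hence t divides j. Since w divides j, lcm(w, t) divides j. i divides j and y divides j, therefore lcm(i, y) divides j. From lcm(w, t) divides j, lcm(lcm(w, t), lcm(i, y)) divides j.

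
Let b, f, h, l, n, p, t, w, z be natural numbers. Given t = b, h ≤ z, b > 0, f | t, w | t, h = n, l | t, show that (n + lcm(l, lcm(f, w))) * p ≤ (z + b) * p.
Because h = n and h ≤ z, n ≤ z. Since f | t and w | t, lcm(f, w) | t. From l | t, lcm(l, lcm(f, w)) | t. Since t = b, lcm(l, lcm(f, w)) | b. b > 0, so lcm(l, lcm(f, w)) ≤ b. n ≤ z, so n + lcm(l, lcm(f, w)) ≤ z + b. Then (n + lcm(l, lcm(f, w))) * p ≤ (z + b) * p.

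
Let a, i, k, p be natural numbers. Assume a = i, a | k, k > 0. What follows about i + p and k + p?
i + p ≤ k + p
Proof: a | k and k > 0, so a ≤ k. a = i, so i ≤ k. Then i + p ≤ k + p.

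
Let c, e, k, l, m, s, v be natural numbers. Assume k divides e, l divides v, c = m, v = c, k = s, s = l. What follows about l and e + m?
l divides e + m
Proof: Since k = s and k divides e, s divides e. s = l, so l divides e. v = c and l divides v, so l divides c. c = m, so l divides m. Since l divides e, l divides e + m.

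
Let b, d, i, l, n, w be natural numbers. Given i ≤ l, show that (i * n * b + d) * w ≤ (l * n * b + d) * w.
i ≤ l. By multiplying by a non-negative, i * n ≤ l * n. By multiplying by a non-negative, i * n * b ≤ l * n * b. Then i * n * b + d ≤ l * n * b + d. By multiplying by a non-negative, (i * n * b + d) * w ≤ (l * n * b + d) * w.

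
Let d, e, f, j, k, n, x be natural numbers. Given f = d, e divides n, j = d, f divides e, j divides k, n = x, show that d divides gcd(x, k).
From f divides e and e divides n, f divides n. Since f = d, d divides n. n = x, so d divides x. j = d and j divides k, therefore d divides k. Because d divides x, d divides gcd(x, k).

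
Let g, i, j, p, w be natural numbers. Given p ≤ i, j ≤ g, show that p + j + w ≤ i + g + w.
p ≤ i and j ≤ g, hence p + j ≤ i + g. Then p + j + w ≤ i + g + w.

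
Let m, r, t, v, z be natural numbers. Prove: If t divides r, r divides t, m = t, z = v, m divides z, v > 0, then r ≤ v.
Because t divides r and r divides t, t = r. Because z = v and m divides z, m divides v. m = t, so t divides v. v > 0, so t ≤ v. Since t = r, r ≤ v.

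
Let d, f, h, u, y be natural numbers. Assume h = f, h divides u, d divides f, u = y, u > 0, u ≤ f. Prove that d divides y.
From h = f and h divides u, f divides u. Since u > 0, f ≤ u. Since u ≤ f, f = u. Since u = y, f = y. d divides f, so d divides y.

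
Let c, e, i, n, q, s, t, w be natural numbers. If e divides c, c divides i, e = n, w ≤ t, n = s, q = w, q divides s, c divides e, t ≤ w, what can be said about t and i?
t divides i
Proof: From w ≤ t and t ≤ w, w = t. q = w and q divides s, so w divides s. Because c divides e and e divides c, c = e. e = n, so c = n. Since n = s, c = s. c divides i, so s divides i. w divides s, so w divides i. From w = t, t divides i.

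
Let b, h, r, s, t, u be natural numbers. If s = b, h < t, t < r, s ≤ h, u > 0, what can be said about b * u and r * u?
b * u < r * u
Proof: s ≤ h and h < t, hence s < t. Since t < r, s < r. s = b, so b < r. From u > 0, by multiplying by a positive, b * u < r * u.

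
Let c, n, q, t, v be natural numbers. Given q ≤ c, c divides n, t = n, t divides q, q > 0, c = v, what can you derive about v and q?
v = q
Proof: t = n and t divides q, so n divides q. Since c divides n, c divides q. Since q > 0, c ≤ q. q ≤ c, so q = c. c = v, so q = v. Then v = q.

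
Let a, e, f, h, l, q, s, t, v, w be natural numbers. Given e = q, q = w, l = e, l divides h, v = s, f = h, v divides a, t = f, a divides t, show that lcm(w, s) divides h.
e = q and q = w, therefore e = w. l = e and l divides h, so e divides h. e = w, so w divides h. From t = f and a divides t, a divides f. From v divides a, v divides f. f = h, so v divides h. v = s, so s divides h. w divides h, so lcm(w, s) divides h.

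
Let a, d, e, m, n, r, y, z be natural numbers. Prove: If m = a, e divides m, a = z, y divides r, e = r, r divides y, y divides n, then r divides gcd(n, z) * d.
y divides r and r divides y, thus y = r. y divides n, so r divides n. m = a and a = z, so m = z. e = r and e divides m, thus r divides m. m = z, so r divides z. r divides n, so r divides gcd(n, z). Then r divides gcd(n, z) * d.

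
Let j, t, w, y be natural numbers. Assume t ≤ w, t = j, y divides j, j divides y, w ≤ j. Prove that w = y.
y divides j and j divides y, hence y = j. From t = j and t ≤ w, j ≤ w. w ≤ j, so j = w. y = j, so y = w. Then w = y.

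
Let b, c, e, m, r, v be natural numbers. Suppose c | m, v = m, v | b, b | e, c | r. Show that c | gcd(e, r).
Because v = m and v | b, m | b. c | m, so c | b. Since b | e, c | e. c | r, so c | gcd(e, r).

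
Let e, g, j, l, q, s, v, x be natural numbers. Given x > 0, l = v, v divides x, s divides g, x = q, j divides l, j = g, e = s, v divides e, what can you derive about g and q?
g ≤ q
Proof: Since e = s and v divides e, v divides s. s divides g, so v divides g. Because l = v and j divides l, j divides v. j = g, so g divides v. v divides g, so v = g. Since v divides x, g divides x. x > 0, so g ≤ x. x = q, so g ≤ q.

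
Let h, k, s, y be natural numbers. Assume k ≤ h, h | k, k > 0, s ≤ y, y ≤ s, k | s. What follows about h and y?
h | y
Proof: h | k and k > 0, hence h ≤ k. k ≤ h, so k = h. Because s ≤ y and y ≤ s, s = y. Since k | s, k | y. k = h, so h | y.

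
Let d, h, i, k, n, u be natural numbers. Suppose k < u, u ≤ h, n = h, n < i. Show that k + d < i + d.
n = h and n < i, thus h < i. Since u ≤ h, u < i. k < u, so k < i. Then k + d < i + d.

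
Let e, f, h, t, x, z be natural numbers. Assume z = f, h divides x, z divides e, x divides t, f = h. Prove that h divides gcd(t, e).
h divides x and x divides t, so h divides t. Since z = f and f = h, z = h. z divides e, so h divides e. h divides t, so h divides gcd(t, e).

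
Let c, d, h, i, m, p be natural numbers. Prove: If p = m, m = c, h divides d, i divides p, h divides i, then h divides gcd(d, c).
Because p = m and m = c, p = c. Because i divides p, i divides c. h divides i, so h divides c. h divides d, so h divides gcd(d, c).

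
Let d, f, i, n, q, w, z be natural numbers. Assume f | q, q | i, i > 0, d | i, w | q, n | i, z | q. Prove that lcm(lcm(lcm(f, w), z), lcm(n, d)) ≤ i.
Since f | q and w | q, lcm(f, w) | q. z | q, so lcm(lcm(f, w), z) | q. q | i, so lcm(lcm(f, w), z) | i. n | i and d | i, thus lcm(n, d) | i. Since lcm(lcm(f, w), z) | i, lcm(lcm(lcm(f, w), z), lcm(n, d)) | i. Since i > 0, lcm(lcm(lcm(f, w), z), lcm(n, d)) ≤ i.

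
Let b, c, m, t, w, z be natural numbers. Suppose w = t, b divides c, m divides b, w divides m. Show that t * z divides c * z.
From w divides m and m divides b, w divides b. w = t, so t divides b. Since b divides c, t divides c. Then t * z divides c * z.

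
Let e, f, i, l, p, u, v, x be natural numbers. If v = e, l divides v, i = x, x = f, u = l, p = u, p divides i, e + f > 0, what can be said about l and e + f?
l ≤ e + f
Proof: Because v = e and l divides v, l divides e. i = x and x = f, therefore i = f. p = u and p divides i, therefore u divides i. u = l, so l divides i. i = f, so l divides f. Because l divides e, l divides e + f. Since e + f > 0, l ≤ e + f.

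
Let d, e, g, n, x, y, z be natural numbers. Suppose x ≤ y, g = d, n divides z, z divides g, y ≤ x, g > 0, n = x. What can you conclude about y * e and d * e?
y * e ≤ d * e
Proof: x ≤ y and y ≤ x, so x = y. Since n = x, n = y. From n divides z and z divides g, n divides g. Since g > 0, n ≤ g. g = d, so n ≤ d. Since n = y, y ≤ d. By multiplying by a non-negative, y * e ≤ d * e.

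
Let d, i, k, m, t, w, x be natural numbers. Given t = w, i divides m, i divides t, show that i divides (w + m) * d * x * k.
Because t = w and i divides t, i divides w. Since i divides m, i divides w + m. Then i divides (w + m) * d. Then i divides (w + m) * d * x. Then i divides (w + m) * d * x * k.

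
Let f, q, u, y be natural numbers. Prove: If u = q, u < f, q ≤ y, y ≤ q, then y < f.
q ≤ y and y ≤ q, so q = y. Since u = q, u = y. Since u < f, y < f.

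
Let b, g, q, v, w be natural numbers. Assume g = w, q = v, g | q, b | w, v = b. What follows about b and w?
b = w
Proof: Since q = v and g | q, g | v. v = b, so g | b. g = w, so w | b. b | w, so b = w.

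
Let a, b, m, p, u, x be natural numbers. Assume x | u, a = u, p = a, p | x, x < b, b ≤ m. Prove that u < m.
Since p = a and p | x, a | x. a = u, so u | x. Since x | u, x = u. x < b and b ≤ m, thus x < m. x = u, so u < m.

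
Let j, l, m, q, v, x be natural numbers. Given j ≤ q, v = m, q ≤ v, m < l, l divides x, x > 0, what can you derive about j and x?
j < x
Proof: Because v = m and q ≤ v, q ≤ m. m < l, so q < l. Since l divides x and x > 0, l ≤ x. q < l, so q < x. Since j ≤ q, j < x.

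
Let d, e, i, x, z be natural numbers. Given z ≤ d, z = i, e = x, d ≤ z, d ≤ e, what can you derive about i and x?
i ≤ x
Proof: d ≤ z and z ≤ d, thus d = z. z = i, so d = i. e = x and d ≤ e, so d ≤ x. d = i, so i ≤ x.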